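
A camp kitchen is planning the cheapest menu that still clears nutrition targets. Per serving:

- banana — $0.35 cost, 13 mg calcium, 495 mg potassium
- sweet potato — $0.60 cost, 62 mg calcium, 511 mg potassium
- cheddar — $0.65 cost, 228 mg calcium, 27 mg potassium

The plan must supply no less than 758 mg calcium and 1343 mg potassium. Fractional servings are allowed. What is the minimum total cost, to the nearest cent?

banana only: max(758/13, 1343/495) = 58.31 servings → $20.41.
sweet potato only: max(758/62, 1343/511) = 12.23 servings → $7.34.
cheddar only: max(758/228, 1343/27) = 49.74 servings → $32.33.
banana + sweet potato with both targets exact would need a negative amount; discard.
banana + cheddar with both tight: 2.54 servings and 3.18 servings → $2.96.
sweet potato + cheddar with both tight: 2.488 servings and 2.648 servings → $3.21.
The minimum over all feasible corners is $2.96.

$2.96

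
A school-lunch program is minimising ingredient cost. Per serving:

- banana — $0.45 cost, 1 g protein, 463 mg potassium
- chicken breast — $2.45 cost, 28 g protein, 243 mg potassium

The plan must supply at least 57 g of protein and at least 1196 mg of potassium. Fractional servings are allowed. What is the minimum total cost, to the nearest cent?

banana only: max(57/1, 1196/463) = 57 servings → $25.65.
chicken breast only: max(57/28, 1196/243) = 4.922 servings → $12.06.
banana + chicken breast with both tight: 1.544 servings and 1.981 servings → $5.55.
So the least-cost plan costs $5.55.

$5.55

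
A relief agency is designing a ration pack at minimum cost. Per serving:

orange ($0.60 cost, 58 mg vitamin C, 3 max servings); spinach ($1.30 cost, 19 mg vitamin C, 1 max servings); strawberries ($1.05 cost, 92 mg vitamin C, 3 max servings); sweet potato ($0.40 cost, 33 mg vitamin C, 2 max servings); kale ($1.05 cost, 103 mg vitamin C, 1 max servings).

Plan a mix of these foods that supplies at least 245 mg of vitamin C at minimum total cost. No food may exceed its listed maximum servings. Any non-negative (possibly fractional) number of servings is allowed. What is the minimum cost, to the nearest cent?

Cost per mg of vitamin C: kale $0.0102, orange $0.0103, strawberries $0.0114, sweet potato $0.0121, spinach $0.0684.
Take 1 serving of kale: +103.0 mg vitamin C for $1.05 (total $1.05, still need 142.0 mg).
Take 2.448 servings of orange: +142.0 mg vitamin C for $1.47 (total $2.52, still need 0.0 mg).
Filling from the cheapest source first is optimal under one linear minimum: $2.52.

$2.52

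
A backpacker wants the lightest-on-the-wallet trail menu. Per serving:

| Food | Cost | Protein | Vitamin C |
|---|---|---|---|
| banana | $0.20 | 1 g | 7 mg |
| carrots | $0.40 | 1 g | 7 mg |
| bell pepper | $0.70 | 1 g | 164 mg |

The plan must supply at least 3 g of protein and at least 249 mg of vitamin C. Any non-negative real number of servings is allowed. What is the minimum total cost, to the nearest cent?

$1.33

An LP optimum is at a vertex; with two nutrient constraints at most two foods are used. Check each candidate.
banana only: max(3/1, 249/7) = 35.57 servings → $7.11.
carrots only: max(3/1, 249/7) = 35.57 servings → $14.23.
bell pepper only: max(3/1, 249/164) = 3 servings → $2.10.
banana + carrots (both tight): parallel constraints — no distinct corner.
banana + bell pepper with both tight: 1.548 servings and 1.452 servings → $1.33.
carrots + bell pepper with both tight: 1.548 servings and 1.452 servings → $1.64.
Cheapest feasible corner: $1.33.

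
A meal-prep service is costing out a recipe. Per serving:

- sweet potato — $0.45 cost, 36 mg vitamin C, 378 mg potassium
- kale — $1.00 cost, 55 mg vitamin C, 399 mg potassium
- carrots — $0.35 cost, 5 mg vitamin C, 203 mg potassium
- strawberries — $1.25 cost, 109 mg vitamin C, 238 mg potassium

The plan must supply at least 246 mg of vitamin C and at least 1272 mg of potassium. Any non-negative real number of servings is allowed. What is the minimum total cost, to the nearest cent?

This is a tiny linear program; its minimum lies at a vertex of the feasible set. List the vertices and price them.
sweet potato only: max(246/36, 1272/378) = 6.833 servings → $3.08.
kale only: max(246/55, 1272/399) = 4.473 servings → $4.47.
carrots only: max(246/5, 1272/203) = 49.2 servings → $17.22.
strawberries only: max(246/109, 1272/238) = 5.345 servings → $6.68.
sweet potato + kale: the both-tight solution has a negative serving — not a feasible corner.
sweet potato + carrots: the both-tight solution has a negative serving — not a feasible corner.
sweet potato + strawberries with both tight: 2.454 servings and 1.446 servings → $2.91.
kale + carrots with both targets exact would need a negative amount; discard.
kale + strawberries with both tight: 2.635 servings and 0.9274 servings → $3.79.
carrots + strawberries with both tight: 3.826 servings and 2.081 servings → $3.94.
The minimum over all feasible corners is $2.91.

$2.91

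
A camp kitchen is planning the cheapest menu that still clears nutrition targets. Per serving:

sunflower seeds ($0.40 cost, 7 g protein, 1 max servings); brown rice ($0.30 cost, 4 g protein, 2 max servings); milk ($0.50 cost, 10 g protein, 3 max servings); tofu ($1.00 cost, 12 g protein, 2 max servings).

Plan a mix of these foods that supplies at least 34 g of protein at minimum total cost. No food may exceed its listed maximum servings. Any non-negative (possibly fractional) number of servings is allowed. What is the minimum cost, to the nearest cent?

$1.73

Cost per g of protein: milk $0.0500, sunflower seeds $0.0571, brown rice $0.0750, tofu $0.0833.
Take 3 servings of milk: +30.0 g protein for $1.50 (total $1.50, still need 4.0 g).
Take 0.5714 servings of sunflower seeds: +4.0 g protein for $0.23 (total $1.73, still need 0.0 g).
Greedy by cheapest-per-g is optimal for a single linear constraint, so the minimum cost is $1.73.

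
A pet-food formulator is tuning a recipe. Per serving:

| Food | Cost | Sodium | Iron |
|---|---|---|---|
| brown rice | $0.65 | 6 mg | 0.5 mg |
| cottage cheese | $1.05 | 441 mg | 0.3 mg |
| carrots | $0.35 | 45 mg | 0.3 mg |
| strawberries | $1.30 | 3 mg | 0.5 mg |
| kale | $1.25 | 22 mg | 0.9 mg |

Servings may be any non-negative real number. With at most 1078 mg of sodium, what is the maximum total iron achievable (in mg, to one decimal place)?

179.7 mg

Iron per mg sodium: strawberries 0.1667, brown rice 0.08333, kale 0.04091, carrots 0.006667, cottage cheese 0.0006803.
With no serving limits, spend the whole sodium allowance on strawberries: 1078 mg / 3 mg × 0.5 mg = 179.7 mg.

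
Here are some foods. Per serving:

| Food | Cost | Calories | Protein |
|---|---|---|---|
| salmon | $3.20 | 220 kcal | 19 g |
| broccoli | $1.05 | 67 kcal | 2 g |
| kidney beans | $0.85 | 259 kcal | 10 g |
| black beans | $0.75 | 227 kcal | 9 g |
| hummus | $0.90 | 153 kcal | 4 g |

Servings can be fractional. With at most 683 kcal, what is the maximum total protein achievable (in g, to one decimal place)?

59.0 g

Protein per kcal: salmon 0.08636, black beans 0.03965, kidney beans 0.03861, broccoli 0.02985, hummus 0.02614.
With no serving limits, spend the whole calories allowance on salmon: 683 kcal / 220 kcal × 19 g = 59.0 g.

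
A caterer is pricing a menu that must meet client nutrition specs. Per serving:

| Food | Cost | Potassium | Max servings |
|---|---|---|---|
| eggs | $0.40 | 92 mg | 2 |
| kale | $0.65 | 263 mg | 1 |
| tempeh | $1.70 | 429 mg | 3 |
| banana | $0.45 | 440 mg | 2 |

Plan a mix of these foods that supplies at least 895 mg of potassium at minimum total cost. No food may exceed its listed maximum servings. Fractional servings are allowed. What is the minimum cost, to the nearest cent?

Cost per mg of potassium: banana $0.0010, kale $0.0025, tempeh $0.0040, eggs $0.0043.
Take 2 servings of banana: +880.0 mg potassium for $0.90 (total $0.90, still need 15.0 mg).
Take 0.05703 servings of kale: +15.0 mg potassium for $0.04 (total $0.94, still need 0.0 mg).
Greedy by cheapest-per-mg is optimal for a single linear constraint, so the minimum cost is $0.94.

$0.94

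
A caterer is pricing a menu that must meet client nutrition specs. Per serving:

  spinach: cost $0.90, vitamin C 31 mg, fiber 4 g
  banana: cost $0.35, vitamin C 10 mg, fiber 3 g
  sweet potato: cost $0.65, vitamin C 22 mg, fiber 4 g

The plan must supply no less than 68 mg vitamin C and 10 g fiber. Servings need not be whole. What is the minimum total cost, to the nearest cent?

$1.99

A basic optimal solution has at most two foods positive. Try each food alone and each pair with both targets met exactly.
spinach only: max(68/31, 10/4) = 2.5 servings → $2.25.
banana only: max(68/10, 10/3) = 6.8 servings → $2.38.
sweet potato only: max(68/22, 10/4) = 3.091 servings → $2.01.
spinach + banana with both tight: 1.962 servings and 0.717 servings → $2.02.
spinach + sweet potato with both tight: 1.444 servings and 1.056 servings → $1.99.
banana + sweet potato with both targets exact would need a negative amount; discard.
So the least-cost plan costs $1.99.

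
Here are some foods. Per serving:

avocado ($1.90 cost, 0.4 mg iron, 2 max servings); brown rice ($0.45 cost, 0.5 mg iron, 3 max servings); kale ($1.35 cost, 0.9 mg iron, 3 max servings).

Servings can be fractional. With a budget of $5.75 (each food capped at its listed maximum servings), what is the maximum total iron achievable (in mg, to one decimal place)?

4.3 mg

Iron per dollar: brown rice 1.111, kale 0.6667, avocado 0.2105.
Take 3 servings of brown rice: spends $1.35, +1.5 mg iron (running total 1.5 mg).
Take 3 servings of kale: spends $4.05, +2.7 mg iron (running total 4.2 mg).
Take 0.1842 servings of avocado: spends $0.35, +0.1 mg iron (running total 4.3 mg).
Filling greedily by iron-per-dollar is optimal for one linear limit, giving 4.3 mg.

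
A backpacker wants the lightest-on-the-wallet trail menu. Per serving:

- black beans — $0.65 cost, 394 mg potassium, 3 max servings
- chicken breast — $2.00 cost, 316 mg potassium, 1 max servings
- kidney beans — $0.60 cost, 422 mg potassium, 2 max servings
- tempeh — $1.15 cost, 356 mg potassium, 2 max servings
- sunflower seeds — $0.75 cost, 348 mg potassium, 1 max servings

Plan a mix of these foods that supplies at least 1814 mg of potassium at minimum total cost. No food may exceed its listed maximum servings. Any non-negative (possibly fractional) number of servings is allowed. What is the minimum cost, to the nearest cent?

$2.80

Cost per mg of potassium: kidney beans $0.0014, black beans $0.0016, sunflower seeds $0.0022, tempeh $0.0032, chicken breast $0.0063.
Take 2 servings of kidney beans: +844.0 mg potassium for $1.20 (total $1.20, still need 970.0 mg).
Take 2.462 servings of black beans: +970.0 mg potassium for $1.60 (total $2.80, still need 0.0 mg).
Filling from the cheapest source first is optimal under one linear minimum: $2.80.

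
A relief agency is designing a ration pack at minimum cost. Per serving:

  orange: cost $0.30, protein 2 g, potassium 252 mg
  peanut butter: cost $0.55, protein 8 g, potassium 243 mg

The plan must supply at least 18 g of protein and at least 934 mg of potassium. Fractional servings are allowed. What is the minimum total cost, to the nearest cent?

Check every corner: each single food scaled to meet both minima, and each pair solved so both constraints bind.
orange only: max(18/2, 934/252) = 9 servings → $2.70.
peanut butter only: max(18/8, 934/243) = 3.844 servings → $2.11.
orange + peanut butter with both tight: 2.025 servings and 1.744 servings → $1.57.
So the least-cost plan costs $1.57.

$1.57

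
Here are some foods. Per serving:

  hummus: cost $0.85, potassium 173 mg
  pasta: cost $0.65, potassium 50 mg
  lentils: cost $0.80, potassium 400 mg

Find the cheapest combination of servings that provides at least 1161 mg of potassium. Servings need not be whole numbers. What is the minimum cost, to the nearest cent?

Cost per mg of potassium: lentils $0.0020, hummus $0.0049, pasta $0.0130.
With no serving limits, use only lentils: 1161 mg / 400 mg = 2.902 servings × $0.80 = $2.32.

$2.32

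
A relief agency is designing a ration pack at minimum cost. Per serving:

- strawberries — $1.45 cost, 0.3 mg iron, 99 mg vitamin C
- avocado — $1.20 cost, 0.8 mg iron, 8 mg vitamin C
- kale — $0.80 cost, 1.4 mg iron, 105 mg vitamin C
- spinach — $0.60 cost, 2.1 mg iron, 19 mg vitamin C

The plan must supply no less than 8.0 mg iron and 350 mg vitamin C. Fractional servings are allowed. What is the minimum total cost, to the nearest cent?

This is a tiny linear program; its minimum lies at a vertex of the feasible set. List the vertices and price them.
strawberries only: max(8.0/0.3, 350/99) = 26.67 servings → $38.67.
avocado only: max(8.0/0.8, 350/8) = 43.75 servings → $52.50.
kale only: max(8.0/1.4, 350/105) = 5.714 servings → $4.57.
spinach only: max(8.0/2.1, 350/19) = 18.42 servings → $11.05.
strawberries + avocado with both tight: 2.812 servings and 8.945 servings → $14.81.
strawberries + kale: intersection lies outside the first quadrant.
strawberries + spinach with both tight: 2.883 servings and 3.398 servings → $6.22.
avocado + kale with both tight: 4.808 servings and 2.967 servings → $8.14.
avocado + spinach: the both-tight solution has a negative serving — not a feasible corner.
kale + spinach with both tight: 3.007 servings and 1.805 servings → $3.49.
Cheapest feasible corner: $3.49.

$3.49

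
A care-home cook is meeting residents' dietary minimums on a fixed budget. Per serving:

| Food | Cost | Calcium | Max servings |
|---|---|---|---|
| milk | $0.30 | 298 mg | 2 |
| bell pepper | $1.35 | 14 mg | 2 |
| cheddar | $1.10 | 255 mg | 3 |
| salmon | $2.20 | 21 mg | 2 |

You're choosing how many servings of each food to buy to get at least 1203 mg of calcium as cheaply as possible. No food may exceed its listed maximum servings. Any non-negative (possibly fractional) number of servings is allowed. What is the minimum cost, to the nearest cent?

Cost per mg of calcium: milk $0.0010, cheddar $0.0043, bell pepper $0.0964, salmon $0.1048.
Take 2 servings of milk: +596.0 mg calcium for $0.60 (total $0.60, still need 607.0 mg).
Take 2.38 servings of cheddar: +607.0 mg calcium for $2.62 (total $3.22, still need 0.0 mg).
Filling from the cheapest source first is optimal under one linear minimum: $3.22.

$3.22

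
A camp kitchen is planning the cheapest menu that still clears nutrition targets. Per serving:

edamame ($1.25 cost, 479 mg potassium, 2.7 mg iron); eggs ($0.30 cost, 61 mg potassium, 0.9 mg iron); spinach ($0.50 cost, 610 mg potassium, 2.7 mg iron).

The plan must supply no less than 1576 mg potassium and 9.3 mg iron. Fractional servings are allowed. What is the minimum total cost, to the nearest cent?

Two binding constraints pin down two serving amounts, so the optimal mix uses at most two foods. The candidates are each food alone (scaled to the tighter of potassium/iron) and each pair with both constraints tight.
edamame only: max(1576/479, 9.3/2.7) = 3.444 servings → $4.31.
eggs only: max(1576/61, 9.3/0.9) = 25.84 servings → $7.75.
spinach only: max(1576/610, 9.3/2.7) = 3.444 servings → $1.72.
edamame + eggs with both tight: 3.195 servings and 0.7489 servings → $4.22.
edamame + spinach with both targets exact would need a negative amount; discard.
eggs + spinach with both tight: 3.689 servings and 2.215 servings → $2.21.
The minimum over all feasible corners is $1.72.

$1.72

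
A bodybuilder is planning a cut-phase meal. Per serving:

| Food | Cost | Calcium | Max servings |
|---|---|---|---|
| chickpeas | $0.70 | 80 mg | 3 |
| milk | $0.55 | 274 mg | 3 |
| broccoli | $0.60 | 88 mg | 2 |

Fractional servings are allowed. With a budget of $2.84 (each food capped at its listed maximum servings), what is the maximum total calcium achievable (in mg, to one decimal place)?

Calcium per dollar: milk 498.2, broccoli 146.7, chickpeas 114.3.
Take 3 servings of milk: spends $1.65, +822.0 mg calcium (running total 822.0 mg).
Take 1.983 servings of broccoli: spends $1.19, +174.5 mg calcium (running total 996.5 mg).
Greedy by best ratio exhausts the cost allowance optimally: 996.5 mg.

996.5 mg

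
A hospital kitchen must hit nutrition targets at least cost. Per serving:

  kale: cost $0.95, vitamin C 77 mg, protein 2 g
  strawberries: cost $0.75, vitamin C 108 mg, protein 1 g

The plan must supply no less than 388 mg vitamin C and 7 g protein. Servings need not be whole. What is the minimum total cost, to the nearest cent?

Minimising a linear cost over {vitamin C ≥ 388, protein ≥ 7, servings ≥ 0} — the optimum is at a vertex, using one or two foods.
kale only: max(388/77, 7/2) = 5.039 servings → $4.79.
strawberries only: max(388/108, 7/1) = 7 servings → $5.25.
kale + strawberries with both tight: 2.647 servings and 1.705 servings → $3.79.
The minimum over all feasible corners is $3.79.

$3.79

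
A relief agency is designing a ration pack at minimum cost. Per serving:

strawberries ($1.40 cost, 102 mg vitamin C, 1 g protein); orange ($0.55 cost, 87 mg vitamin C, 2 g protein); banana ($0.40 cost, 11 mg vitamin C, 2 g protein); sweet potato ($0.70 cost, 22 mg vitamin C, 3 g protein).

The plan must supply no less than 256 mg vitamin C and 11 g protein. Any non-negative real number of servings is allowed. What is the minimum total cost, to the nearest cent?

Two binding constraints pin down two serving amounts, so the optimal mix uses at most two foods. The candidates are each food alone (scaled to the tighter of vitamin C/protein) and each pair with both constraints tight.
strawberries only: max(256/102, 11/1) = 11 servings → $15.40.
orange only: max(256/87, 11/2) = 5.5 servings → $3.02.
banana only: max(256/11, 11/2) = 23.27 servings → $9.31.
sweet potato only: max(256/22, 11/3) = 11.64 servings → $8.15.
strawberries + orange: the both-tight solution has a negative serving — not a feasible corner.
strawberries + banana with both tight: 2.026 servings and 4.487 servings → $4.63.
strawberries + sweet potato with both tight: 1.852 servings and 3.049 servings → $4.73.
orange + banana with both tight: 2.572 servings and 2.928 servings → $2.59.
orange + sweet potato with both tight: 2.424 servings and 2.051 servings → $2.77.
banana + sweet potato: intersection lies outside the first quadrant.
The minimum over all feasible corners is $2.59.

$2.59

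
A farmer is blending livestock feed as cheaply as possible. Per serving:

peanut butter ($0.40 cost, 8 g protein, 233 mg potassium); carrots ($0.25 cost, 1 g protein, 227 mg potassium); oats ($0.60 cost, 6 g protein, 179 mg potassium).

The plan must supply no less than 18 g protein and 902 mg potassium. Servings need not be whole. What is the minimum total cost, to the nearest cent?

$1.28

At the optimum either one food covers both requirements or two foods hit both targets exactly; no other combination can be cheaper.
peanut butter only: max(18/8, 902/233) = 3.871 servings → $1.55.
carrots only: max(18/1, 902/227) = 18 servings → $4.50.
oats only: max(18/6, 902/179) = 5.039 servings → $3.02.
peanut butter + carrots with both tight: 2.011 servings and 1.909 servings → $1.28.
peanut butter + oats: intersection lies outside the first quadrant.
carrots + oats with both tight: 1.851 servings and 2.691 servings → $2.08.
So the least-cost plan costs $1.28.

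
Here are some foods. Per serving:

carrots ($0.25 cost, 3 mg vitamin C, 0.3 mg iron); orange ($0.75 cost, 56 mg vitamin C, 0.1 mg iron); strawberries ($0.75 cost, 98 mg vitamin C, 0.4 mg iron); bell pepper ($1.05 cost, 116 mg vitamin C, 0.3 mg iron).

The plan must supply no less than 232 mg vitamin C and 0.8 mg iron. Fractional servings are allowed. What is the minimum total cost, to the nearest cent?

Two binding constraints pin down two serving amounts, so the optimal mix uses at most two foods. The candidates are each food alone (scaled to the tighter of vitamin C/iron) and each pair with both constraints tight.
carrots only: max(232/3, 0.8/0.3) = 77.33 servings → $19.33.
orange only: max(232/56, 0.8/0.1) = 8 servings → $6.00.
strawberries only: max(232/98, 0.8/0.4) = 2.367 servings → $1.78.
bell pepper only: max(232/116, 0.8/0.3) = 2.667 servings → $2.80.
carrots + orange with both tight: 1.309 servings and 4.073 servings → $3.38.
carrots + strawberries: intersection lies outside the first quadrant.
carrots + bell pepper with both tight: 0.6844 servings and 1.982 servings → $2.25.
orange + strawberries with both tight: 1.143 servings and 1.714 servings → $2.14.
orange + bell pepper with both targets exact would need a negative amount; discard.
strawberries + bell pepper with both tight: 1.365 servings and 0.8471 servings → $1.91.
Cheapest feasible corner: $1.78.

$1.78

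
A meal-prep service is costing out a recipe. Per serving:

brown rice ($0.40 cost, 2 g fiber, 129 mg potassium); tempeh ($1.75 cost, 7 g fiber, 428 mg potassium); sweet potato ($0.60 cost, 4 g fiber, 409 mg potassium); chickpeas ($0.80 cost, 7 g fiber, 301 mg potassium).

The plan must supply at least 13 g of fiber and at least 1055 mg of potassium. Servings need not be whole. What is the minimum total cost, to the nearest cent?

brown rice only: max(13/2, 1055/129) = 8.178 servings → $3.27.
tempeh only: max(13/7, 1055/428) = 2.465 servings → $4.31.
sweet potato only: max(13/4, 1055/409) = 3.25 servings → $1.95.
chickpeas only: max(13/7, 1055/301) = 3.505 servings → $2.80.
brown rice + tempeh: the both-tight solution has a negative serving — not a feasible corner.
brown rice + sweet potato with both tight: 3.632 servings and 1.434 servings → $2.31.
brown rice + chickpeas: the both-tight solution has a negative serving — not a feasible corner.
tempeh + sweet potato with both tight: 0.9531 servings and 1.582 servings → $2.62.
tempeh + chickpeas: intersection lies outside the first quadrant.
sweet potato + chickpeas with both tight: 2.093 servings and 0.6612 servings → $1.78.
Cheapest feasible corner: $1.78.

$1.78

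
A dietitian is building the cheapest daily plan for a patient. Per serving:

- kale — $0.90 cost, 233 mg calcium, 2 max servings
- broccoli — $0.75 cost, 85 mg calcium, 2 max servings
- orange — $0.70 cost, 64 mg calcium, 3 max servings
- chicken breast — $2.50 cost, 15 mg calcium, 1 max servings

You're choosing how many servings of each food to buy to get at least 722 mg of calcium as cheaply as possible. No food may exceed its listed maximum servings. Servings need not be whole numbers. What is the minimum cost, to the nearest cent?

Cost per mg of calcium: kale $0.0039, broccoli $0.0088, orange $0.0109, chicken breast $0.1667.
Take 2 servings of kale: +466.0 mg calcium for $1.80 (total $1.80, still need 256.0 mg).
Take 2 servings of broccoli: +170.0 mg calcium for $1.50 (total $3.30, still need 86.0 mg).
Take 1.344 servings of orange: +86.0 mg calcium for $0.94 (total $4.24, still need 0.0 mg).
Filling from the cheapest source first is optimal under one linear minimum: $4.24.

$4.24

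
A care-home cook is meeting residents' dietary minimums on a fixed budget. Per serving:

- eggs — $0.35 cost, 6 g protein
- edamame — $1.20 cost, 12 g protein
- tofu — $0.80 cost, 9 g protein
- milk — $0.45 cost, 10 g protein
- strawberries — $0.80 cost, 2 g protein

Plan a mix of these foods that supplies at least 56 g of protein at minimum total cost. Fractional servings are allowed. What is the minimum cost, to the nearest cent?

Cost per g of protein: milk $0.0450, eggs $0.0583, tofu $0.0889, edamame $0.1000, strawberries $0.4000.
With no serving limits, use only milk: 56 g / 10 g = 5.6 servings × $0.45 = $2.52.

$2.52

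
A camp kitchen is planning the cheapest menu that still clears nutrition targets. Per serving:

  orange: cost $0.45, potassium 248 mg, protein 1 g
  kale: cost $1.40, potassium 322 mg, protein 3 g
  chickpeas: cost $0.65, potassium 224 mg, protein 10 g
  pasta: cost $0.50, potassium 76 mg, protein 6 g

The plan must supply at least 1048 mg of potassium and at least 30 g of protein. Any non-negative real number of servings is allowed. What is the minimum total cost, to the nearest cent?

$2.59

orange only: max(1048/248, 30/1) = 30 servings → $13.50.
kale only: max(1048/322, 30/3) = 10 servings → $14.00.
chickpeas only: max(1048/224, 30/10) = 4.679 servings → $3.04.
pasta only: max(1048/76, 30/6) = 13.79 servings → $6.89.
orange + kale: the both-tight solution has a negative serving — not a feasible corner.
orange + chickpeas with both tight: 1.667 servings and 2.833 servings → $2.59.
orange + pasta with both tight: 2.839 servings and 4.527 servings → $3.54.
kale + chickpeas with both tight: 1.476 servings and 2.557 servings → $3.73.
kale + pasta with both tight: 2.352 servings and 3.824 servings → $5.20.
chickpeas + pasta: the both-tight solution has a negative serving — not a feasible corner.
The minimum over all feasible corners is $2.59.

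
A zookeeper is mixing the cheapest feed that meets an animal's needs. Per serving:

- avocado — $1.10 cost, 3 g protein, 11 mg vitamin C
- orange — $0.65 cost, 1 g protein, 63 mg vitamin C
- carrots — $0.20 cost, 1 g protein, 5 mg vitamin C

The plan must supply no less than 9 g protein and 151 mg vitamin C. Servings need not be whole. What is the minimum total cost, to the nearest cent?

avocado only: max(9/3, 151/11) = 13.73 servings → $15.10.
orange only: max(9/1, 151/63) = 9 servings → $5.85.
carrots only: max(9/1, 151/5) = 30.2 servings → $6.04.
avocado + orange with both tight: 2.337 servings and 1.989 servings → $3.86.
avocado + carrots with both targets exact would need a negative amount; discard.
orange + carrots with both tight: 1.828 servings and 7.172 servings → $2.62.
So the least-cost plan costs $2.62.

$2.62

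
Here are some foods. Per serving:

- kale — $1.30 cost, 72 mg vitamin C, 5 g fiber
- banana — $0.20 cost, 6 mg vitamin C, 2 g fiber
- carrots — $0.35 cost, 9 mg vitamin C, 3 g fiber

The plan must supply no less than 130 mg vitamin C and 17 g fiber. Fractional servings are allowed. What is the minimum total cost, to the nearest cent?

$2.81

Compare the cost at each extreme point of the feasible region.
kale only: max(130/72, 17/5) = 3.4 servings → $4.42.
banana only: max(130/6, 17/2) = 21.67 servings → $4.33.
carrots only: max(130/9, 17/3) = 14.44 servings → $5.06.
kale + banana with both tight: 1.386 servings and 5.035 servings → $2.81.
kale + carrots with both tight: 1.386 servings and 3.357 servings → $2.98.
banana + carrots (both tight): parallel constraints — no distinct corner.
So the least-cost plan costs $2.81.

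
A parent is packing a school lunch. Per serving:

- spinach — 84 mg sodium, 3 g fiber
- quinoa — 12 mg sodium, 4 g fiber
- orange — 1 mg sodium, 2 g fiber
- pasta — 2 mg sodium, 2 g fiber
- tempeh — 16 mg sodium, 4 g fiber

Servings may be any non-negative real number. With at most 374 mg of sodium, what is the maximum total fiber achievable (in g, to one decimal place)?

Fiber per mg sodium: orange 2, pasta 1, quinoa 0.3333, tempeh 0.25, spinach 0.03571.
With no serving limits, spend the whole sodium allowance on orange: 374 mg / 1 mg × 2 g = 748.0 g.

748.0 g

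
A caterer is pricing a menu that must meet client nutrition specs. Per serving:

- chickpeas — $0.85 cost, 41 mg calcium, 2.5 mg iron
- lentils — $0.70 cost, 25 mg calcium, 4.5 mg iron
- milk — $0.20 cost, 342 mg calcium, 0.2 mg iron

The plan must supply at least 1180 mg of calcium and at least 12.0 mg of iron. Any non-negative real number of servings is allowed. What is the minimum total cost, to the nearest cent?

$2.42

A basic optimal solution has at most two foods positive. Try each food alone and each pair with both targets met exactly.
chickpeas only: max(1180/41, 12.0/2.5) = 28.78 servings → $24.46.
lentils only: max(1180/25, 12.0/4.5) = 47.2 servings → $33.04.
milk only: max(1180/342, 12.0/0.2) = 60 servings → $12.00.
chickpeas + lentils: the both-tight solution has a negative serving — not a feasible corner.
chickpeas + milk with both tight: 4.568 servings and 2.903 servings → $4.46.
lentils + milk with both tight: 2.522 servings and 3.266 servings → $2.42.
The minimum over all feasible corners is $2.42.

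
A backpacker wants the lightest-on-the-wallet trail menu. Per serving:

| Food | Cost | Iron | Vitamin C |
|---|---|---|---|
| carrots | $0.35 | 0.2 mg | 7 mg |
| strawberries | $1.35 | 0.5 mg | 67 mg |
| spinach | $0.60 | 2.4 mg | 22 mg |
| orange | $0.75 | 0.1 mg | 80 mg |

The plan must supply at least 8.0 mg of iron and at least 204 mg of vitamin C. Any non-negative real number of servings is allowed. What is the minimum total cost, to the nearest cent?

Minimising a linear cost over {iron ≥ 8.0, vitamin C ≥ 204, servings ≥ 0} — the optimum is at a vertex, using one or two foods.
carrots only: max(8.0/0.2, 204/7) = 40 servings → $14.00.
strawberries only: max(8.0/0.5, 204/67) = 16 servings → $21.60.
spinach only: max(8.0/2.4, 204/22) = 9.273 servings → $5.56.
orange only: max(8.0/0.1, 204/80) = 80 servings → $60.00.
carrots + strawberries: the both-tight solution has a negative serving — not a feasible corner.
carrots + spinach with both tight: 25.29 servings and 1.226 servings → $9.59.
carrots + orange: intersection lies outside the first quadrant.
strawberries + spinach with both tight: 2.093 servings and 2.897 servings → $4.56.
strawberries + orange with both targets exact would need a negative amount; discard.
spinach + orange with both tight: 3.264 servings and 1.652 servings → $3.20.
So the least-cost plan costs $3.20.

$3.20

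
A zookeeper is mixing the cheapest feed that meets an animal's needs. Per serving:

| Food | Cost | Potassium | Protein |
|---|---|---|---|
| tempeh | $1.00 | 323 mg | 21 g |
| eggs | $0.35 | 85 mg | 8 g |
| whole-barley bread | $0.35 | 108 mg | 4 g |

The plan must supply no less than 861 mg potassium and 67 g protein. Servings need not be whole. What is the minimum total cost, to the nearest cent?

$3.05

An LP optimum is at a vertex; with two nutrient constraints at most two foods are used. Check each candidate.
tempeh only: max(861/323, 67/21) = 3.19 servings → $3.19.
eggs only: max(861/85, 67/8) = 10.13 servings → $3.55.
whole-barley bread only: max(861/108, 67/4) = 16.75 servings → $5.86.
tempeh + eggs with both tight: 1.493 servings and 4.456 servings → $3.05.
tempeh + whole-barley bread with both targets exact would need a negative amount; discard.
eggs + whole-barley bread with both tight: 7.237 servings and 2.277 servings → $3.33.
So the least-cost plan costs $3.05.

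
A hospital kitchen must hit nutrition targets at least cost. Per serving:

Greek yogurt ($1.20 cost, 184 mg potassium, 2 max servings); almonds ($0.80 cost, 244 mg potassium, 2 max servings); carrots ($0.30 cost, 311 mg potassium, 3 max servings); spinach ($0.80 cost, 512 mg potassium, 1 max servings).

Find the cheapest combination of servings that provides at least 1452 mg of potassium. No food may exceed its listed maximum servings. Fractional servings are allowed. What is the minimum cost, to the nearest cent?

$1.72

Cost per mg of potassium: carrots $0.0010, spinach $0.0016, almonds $0.0033, Greek yogurt $0.0065.
Take 3 servings of carrots: +933.0 mg potassium for $0.90 (total $0.90, still need 519.0 mg).
Take 1 serving of spinach: +512.0 mg potassium for $0.80 (total $1.70, still need 7.0 mg).
Take 0.02869 servings of almonds: +7.0 mg potassium for $0.02 (total $1.72, still need 0.0 mg).
Greedy by cheapest-per-mg is optimal for a single linear constraint, so the minimum cost is $1.72.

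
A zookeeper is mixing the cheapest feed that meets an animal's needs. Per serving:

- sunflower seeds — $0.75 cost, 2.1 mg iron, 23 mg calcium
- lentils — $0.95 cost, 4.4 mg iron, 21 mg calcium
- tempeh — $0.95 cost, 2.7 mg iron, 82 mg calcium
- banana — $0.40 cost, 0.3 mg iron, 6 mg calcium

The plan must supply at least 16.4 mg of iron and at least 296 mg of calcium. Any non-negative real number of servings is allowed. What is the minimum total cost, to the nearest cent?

sunflower seeds only: max(16.4/2.1, 296/23) = 12.87 servings → $9.65.
lentils only: max(16.4/4.4, 296/21) = 14.1 servings → $13.39.
tempeh only: max(16.4/2.7, 296/82) = 6.074 servings → $5.77.
banana only: max(16.4/0.3, 296/6) = 54.67 servings → $21.87.
sunflower seeds + lentils: intersection lies outside the first quadrant.
sunflower seeds + tempeh with both tight: 4.955 servings and 2.22 servings → $5.83.
sunflower seeds + banana with both tight: 1.684 servings and 42.88 servings → $18.41.
lentils + tempeh with both tight: 1.794 servings and 3.15 servings → $4.70.
lentils + banana with both tight: 0.4776 servings and 47.66 servings → $19.52.
tempeh + banana: the both-tight solution has a negative serving — not a feasible corner.
Cheapest feasible corner: $4.70.

$4.70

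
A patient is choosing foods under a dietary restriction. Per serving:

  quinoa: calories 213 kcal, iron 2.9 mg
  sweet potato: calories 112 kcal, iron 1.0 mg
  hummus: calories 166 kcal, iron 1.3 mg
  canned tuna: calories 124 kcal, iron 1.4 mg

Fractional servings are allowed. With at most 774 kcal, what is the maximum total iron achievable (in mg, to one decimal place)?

Iron per kcal: quinoa 0.01362, canned tuna 0.01129, sweet potato 0.008929, hummus 0.007831.
With no serving limits, spend the whole calories allowance on quinoa: 774 kcal / 213 kcal × 2.9 mg = 10.5 mg.

10.5 mg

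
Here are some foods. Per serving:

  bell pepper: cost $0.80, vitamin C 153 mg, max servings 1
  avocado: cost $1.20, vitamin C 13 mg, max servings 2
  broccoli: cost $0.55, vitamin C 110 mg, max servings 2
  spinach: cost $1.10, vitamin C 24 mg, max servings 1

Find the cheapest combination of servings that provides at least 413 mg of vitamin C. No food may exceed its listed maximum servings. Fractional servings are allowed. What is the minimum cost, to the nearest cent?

$4.48

Cost per mg of vitamin C: broccoli $0.0050, bell pepper $0.0052, spinach $0.0458, avocado $0.0923.
Take 2 servings of broccoli: +220.0 mg vitamin C for $1.10 (total $1.10, still need 193.0 mg).
Take 1 serving of bell pepper: +153.0 mg vitamin C for $0.80 (total $1.90, still need 40.0 mg).
Take 1 serving of spinach: +24.0 mg vitamin C for $1.10 (total $3.00, still need 16.0 mg).
Take 1.231 servings of avocado: +16.0 mg vitamin C for $1.48 (total $4.48, still need 0.0 mg).
Greedy by cheapest-per-mg is optimal for a single linear constraint, so the minimum cost is $4.48.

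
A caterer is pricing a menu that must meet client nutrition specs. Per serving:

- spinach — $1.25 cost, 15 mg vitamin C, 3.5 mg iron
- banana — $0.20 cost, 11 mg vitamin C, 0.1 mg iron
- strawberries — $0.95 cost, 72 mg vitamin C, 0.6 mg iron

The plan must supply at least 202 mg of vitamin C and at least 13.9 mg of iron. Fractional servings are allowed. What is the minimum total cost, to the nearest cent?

$6.47

Check every corner: each single food scaled to meet both minima, and each pair solved so both constraints bind.
spinach only: max(202/15, 13.9/3.5) = 13.47 servings → $16.83.
banana only: max(202/11, 13.9/0.1) = 139 servings → $27.80.
strawberries only: max(202/72, 13.9/0.6) = 23.17 servings → $22.01.
spinach + banana with both tight: 3.586 servings and 13.47 servings → $7.18.
spinach + strawberries with both tight: 3.62 servings and 2.051 servings → $6.47.
banana + strawberries: intersection lies outside the first quadrant.
So the least-cost plan costs $6.47.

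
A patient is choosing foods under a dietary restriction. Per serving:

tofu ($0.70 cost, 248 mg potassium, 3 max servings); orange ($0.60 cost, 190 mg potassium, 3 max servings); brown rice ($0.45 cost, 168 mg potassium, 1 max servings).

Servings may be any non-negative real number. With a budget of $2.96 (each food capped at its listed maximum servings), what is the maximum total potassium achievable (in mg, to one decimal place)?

1041.8 mg

Potassium per dollar: brown rice 373.3, tofu 354.3, orange 316.7.
Take 1 serving of brown rice: spends $0.45, +168.0 mg potassium (running total 168.0 mg).
Take 3 servings of tofu: spends $2.10, +744.0 mg potassium (running total 912.0 mg).
Take 0.6833 servings of orange: spends $0.41, +129.8 mg potassium (running total 1041.8 mg).
Greedy by best ratio exhausts the cost allowance optimally: 1041.8 mg.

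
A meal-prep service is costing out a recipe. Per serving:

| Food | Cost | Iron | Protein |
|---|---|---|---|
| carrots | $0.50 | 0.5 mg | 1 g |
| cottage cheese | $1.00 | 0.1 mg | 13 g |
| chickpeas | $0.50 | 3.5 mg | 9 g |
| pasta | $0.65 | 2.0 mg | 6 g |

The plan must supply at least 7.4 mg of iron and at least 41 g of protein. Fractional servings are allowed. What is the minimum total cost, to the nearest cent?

$2.28

For a min-cost LP with two ≥-constraints, a basic feasible solution has at most two positive variables.
carrots only: max(7.4/0.5, 41/1) = 41 servings → $20.50.
cottage cheese only: max(7.4/0.1, 41/13) = 74 servings → $74.00.
chickpeas only: max(7.4/3.5, 41/9) = 4.556 servings → $2.28.
pasta only: max(7.4/2.0, 41/6) = 6.833 servings → $4.44.
carrots + cottage cheese with both tight: 14.39 servings and 2.047 servings → $9.24.
carrots + chickpeas: the both-tight solution has a negative serving — not a feasible corner.
carrots + pasta with both targets exact would need a negative amount; discard.
cottage cheese + chickpeas with both tight: 1.724 servings and 2.065 servings → $2.76.
cottage cheese + pasta with both tight: 1.48 servings and 3.626 servings → $3.84.
chickpeas + pasta: intersection lies outside the first quadrant.
So the least-cost plan costs $2.28.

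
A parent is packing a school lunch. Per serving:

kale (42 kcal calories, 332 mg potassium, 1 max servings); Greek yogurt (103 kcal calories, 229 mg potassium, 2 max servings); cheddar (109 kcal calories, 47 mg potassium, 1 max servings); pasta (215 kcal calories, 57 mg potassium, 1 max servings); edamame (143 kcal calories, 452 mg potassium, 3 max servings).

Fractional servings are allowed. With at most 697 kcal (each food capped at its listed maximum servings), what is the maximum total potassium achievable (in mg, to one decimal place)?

Potassium per kcal: kale 7.905, edamame 3.161, Greek yogurt 2.223, cheddar 0.4312, pasta 0.2651.
Take 1 serving of kale: uses 42 kcal, +332.0 mg potassium (running total 332.0 mg).
Take 3 servings of edamame: uses 429 kcal, +1356.0 mg potassium (running total 1688.0 mg).
Take 2 servings of Greek yogurt: uses 206 kcal, +458.0 mg potassium (running total 2146.0 mg).
Take 0.1835 servings of cheddar: uses 20 kcal, +8.6 mg potassium (running total 2154.6 mg).
Filling greedily by potassium-per-kcal is optimal for one linear limit, giving 2154.6 mg.

2154.6 mg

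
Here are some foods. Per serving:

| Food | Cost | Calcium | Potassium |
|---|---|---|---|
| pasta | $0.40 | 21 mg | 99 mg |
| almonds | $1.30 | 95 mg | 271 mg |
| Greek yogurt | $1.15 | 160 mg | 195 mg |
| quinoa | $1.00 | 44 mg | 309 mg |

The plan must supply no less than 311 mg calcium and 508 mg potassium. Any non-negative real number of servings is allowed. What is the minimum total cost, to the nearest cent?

This is a tiny linear program; its minimum lies at a vertex of the feasible set. List the vertices and price them.
pasta only: max(311/21, 508/99) = 14.81 servings → $5.92.
almonds only: max(311/95, 508/271) = 3.274 servings → $4.26.
Greek yogurt only: max(311/160, 508/195) = 2.605 servings → $3.00.
quinoa only: max(311/44, 508/309) = 7.068 servings → $7.07.
pasta + almonds with both targets exact would need a negative amount; discard.
pasta + Greek yogurt with both tight: 1.757 servings and 1.713 servings → $2.67.
pasta + quinoa: the both-tight solution has a negative serving — not a feasible corner.
almonds + Greek yogurt with both tight: 0.8309 servings and 1.45 servings → $2.75.
almonds + quinoa: the both-tight solution has a negative serving — not a feasible corner.
Greek yogurt + quinoa with both tight: 1.805 servings and 0.505 servings → $2.58.
Cheapest feasible corner: $2.58.

$2.58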